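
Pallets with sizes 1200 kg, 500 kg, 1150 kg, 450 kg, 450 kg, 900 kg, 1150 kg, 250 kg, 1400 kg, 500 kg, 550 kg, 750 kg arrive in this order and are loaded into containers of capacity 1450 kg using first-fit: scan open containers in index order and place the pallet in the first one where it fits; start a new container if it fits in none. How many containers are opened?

  1200 → container 1 (new)  [load 1200/1450]
  500 → container 2 (new)  [load 500/1450]
  1150 → container 3 (new)  [load 1150/1450]
  450 → container 2  [load 950/1450]
  450 → container 2  [load 1400/1450]
  900 → container 4 (new)  [load 900/1450]
  1150 → container 5 (new)  [load 1150/1450]
  250 → container 1  [load 1450/1450]
  1400 → container 6 (new)  [load 1400/1450]
  500 → container 4  [load 1400/1450]
  550 → container 7 (new)  [load 550/1450]
  750 → container 7  [load 1300/1450]
7 containers opened.

7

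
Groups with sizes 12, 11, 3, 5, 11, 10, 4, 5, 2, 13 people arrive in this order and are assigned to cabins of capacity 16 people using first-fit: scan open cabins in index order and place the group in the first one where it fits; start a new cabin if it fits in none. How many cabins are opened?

5

  12 → cabin 1 (new)  [load 12/16]
  11 → cabin 2 (new)  [load 11/16]
  3 → cabin 1  [load 15/16]
  5 → cabin 2  [load 16/16]
  11 → cabin 3 (new)  [load 11/16]
  10 → cabin 4 (new)  [load 10/16]
  4 → cabin 3  [load 15/16]
  5 → cabin 4  [load 15/16]
  2 → cabin 5 (new)  [load 2/16]
  13 → cabin 5  [load 15/16]
5 cabins opened.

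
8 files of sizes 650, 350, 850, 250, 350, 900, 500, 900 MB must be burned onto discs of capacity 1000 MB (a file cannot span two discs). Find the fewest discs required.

Total = 900 + 900 + 850 + 650 + 500 + 350 + 350 + 250 = 4750 MB.
Lower bound: ⌈4750/1000⌉ = 5 discs.
A packing using 6 discs:
  disc 1: 900 = 900
  disc 2: 900 = 900
  disc 3: 850 = 850
  disc 4: 650 + 350 = 1000
  disc 5: 500 + 350 = 850
  disc 6: 250 = 250
No arrangement into 5 discs stays within capacity, so 6 is optimal.

6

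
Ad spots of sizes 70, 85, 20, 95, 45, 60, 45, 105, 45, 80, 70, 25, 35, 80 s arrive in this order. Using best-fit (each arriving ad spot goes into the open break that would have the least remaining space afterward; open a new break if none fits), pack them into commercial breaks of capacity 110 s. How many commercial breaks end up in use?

9

  70 → break 1 (new)  [load 70/110]
  85 → break 2 (new)  [load 85/110]
  20 → break 2  [load 105/110]
  95 → break 3 (new)  [load 95/110]
  45 → break 4 (new)  [load 45/110]
  60 → break 4  [load 105/110]
  45 → break 5 (new)  [load 45/110]
  105 → break 6 (new)  [load 105/110]
  45 → break 5  [load 90/110]
  80 → break 7 (new)  [load 80/110]
  70 → break 8 (new)  [load 70/110]
  25 → break 7  [load 105/110]
  35 → break 1  [load 105/110]
  80 → break 9 (new)  [load 80/110]
9 commercial breaks opened.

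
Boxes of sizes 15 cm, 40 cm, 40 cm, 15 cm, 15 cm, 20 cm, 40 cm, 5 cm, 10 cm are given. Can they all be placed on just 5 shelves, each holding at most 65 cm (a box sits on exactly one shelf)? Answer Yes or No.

A valid assignment using 4 shelves:
  shelf 1: 40 + 20 + 5 = 65
  shelf 2: 40 + 15 + 10 = 65
  shelf 3: 40 + 15 = 55
  shelf 4: 15 = 15
That uses only 4 ≤ 5, so 5 shelves are enough.

Yes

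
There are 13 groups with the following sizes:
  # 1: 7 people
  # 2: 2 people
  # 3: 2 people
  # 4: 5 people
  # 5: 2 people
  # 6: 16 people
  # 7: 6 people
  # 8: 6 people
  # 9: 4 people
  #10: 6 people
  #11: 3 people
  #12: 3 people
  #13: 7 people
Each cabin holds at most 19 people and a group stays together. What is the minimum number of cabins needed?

Total = 16 + 7 + 7 + 6 + 6 + 6 + 5 + 4 + 3 + 3 + 2 + 2 + 2 = 69 people.
Lower bound: ⌈69/19⌉ = 4 cabins.
A packing using 4 cabins:
  cabin 1: 16 + 3 = 19
  cabin 2: 7 + 7 + 5 = 19
  cabin 3: 6 + 6 + 6 = 18
  cabin 4: 4 + 3 + 2 + 2 + 2 = 13
This matches the lower bound, so 4 is optimal.

4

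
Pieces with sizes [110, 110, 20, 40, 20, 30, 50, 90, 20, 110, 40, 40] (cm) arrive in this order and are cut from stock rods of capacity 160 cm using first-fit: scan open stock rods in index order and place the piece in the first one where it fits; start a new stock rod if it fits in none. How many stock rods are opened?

5

  110 → stock rod 1 (new)  [load 110/160]
  110 → stock rod 2 (new)  [load 110/160]
  20 → stock rod 1  [load 130/160]
  40 → stock rod 2  [load 150/160]
  20 → stock rod 1  [load 150/160]
  30 → stock rod 3 (new)  [load 30/160]
  50 → stock rod 3  [load 80/160]
  90 → stock rod 4 (new)  [load 90/160]
  20 → stock rod 3  [load 100/160]
  110 → stock rod 5 (new)  [load 110/160]
  40 → stock rod 3  [load 140/160]
  40 → stock rod 4  [load 130/160]
5 stock rods opened.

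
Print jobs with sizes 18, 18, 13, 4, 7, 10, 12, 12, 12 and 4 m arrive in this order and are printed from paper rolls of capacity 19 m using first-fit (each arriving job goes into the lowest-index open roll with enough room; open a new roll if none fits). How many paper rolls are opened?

7

  18 → roll 1 (new)  [load 18/19]
  18 → roll 2 (new)  [load 18/19]
  13 → roll 3 (new)  [load 13/19]
  4 → roll 3  [load 17/19]
  7 → roll 4 (new)  [load 7/19]
  10 → roll 4  [load 17/19]
  12 → roll 5 (new)  [load 12/19]
  12 → roll 6 (new)  [load 12/19]
  12 → roll 7 (new)  [load 12/19]
  4 → roll 5  [load 16/19]
7 paper rolls opened.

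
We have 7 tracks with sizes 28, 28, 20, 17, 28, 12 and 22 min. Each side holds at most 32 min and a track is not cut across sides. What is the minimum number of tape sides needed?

6

Total = 28 + 28 + 28 + 22 + 20 + 17 + 12 = 155 min.
Lower bound: ⌈155/32⌉ = 5 tape sides.
Also, 6 tracks each exceed 16 min, and no two of those can share a side, so at least 6 tape sides are needed.
A packing using 6 tape sides:
  side 1: 28 = 28
  side 2: 28 = 28
  side 3: 28 = 28
  side 4: 22 = 22
  side 5: 20 + 12 = 32
  side 6: 17 = 17
This matches the lower bound, so 6 is optimal.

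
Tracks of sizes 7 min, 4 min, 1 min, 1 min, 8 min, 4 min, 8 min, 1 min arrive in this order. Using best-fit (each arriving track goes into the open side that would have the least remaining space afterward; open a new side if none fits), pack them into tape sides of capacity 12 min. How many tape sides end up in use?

3

  7 → side 1 (new)  [load 7/12]
  4 → side 1  [load 11/12]
  1 → side 1  [load 12/12]
  1 → side 2 (new)  [load 1/12]
  8 → side 2  [load 9/12]
  4 → side 3 (new)  [load 4/12]
  8 → side 3  [load 12/12]
  1 → side 2  [load 10/12]
3 tape sides opened.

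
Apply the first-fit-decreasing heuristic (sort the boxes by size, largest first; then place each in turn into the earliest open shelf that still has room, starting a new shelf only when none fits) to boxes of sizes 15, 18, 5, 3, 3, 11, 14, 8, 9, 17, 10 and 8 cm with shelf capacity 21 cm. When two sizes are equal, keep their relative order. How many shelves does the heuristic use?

Sorted descending: 18, 17, 15, 14, 11, 10, 9, 8, 8, 5, 3, 3.
  18 → shelf 1 (new)  [load 18/21]
  17 → shelf 2 (new)  [load 17/21]
  15 → shelf 3 (new)  [load 15/21]
  14 → shelf 4 (new)  [load 14/21]
  11 → shelf 5 (new)  [load 11/21]
  10 → shelf 5  [load 21/21]
  9 → shelf 6 (new)  [load 9/21]
  8 → shelf 6  [load 17/21]
  8 → shelf 7 (new)  [load 8/21]
  5 → shelf 3  [load 20/21]
  3 → shelf 1  [load 21/21]
  3 → shelf 2  [load 20/21]
7 shelves opened.

7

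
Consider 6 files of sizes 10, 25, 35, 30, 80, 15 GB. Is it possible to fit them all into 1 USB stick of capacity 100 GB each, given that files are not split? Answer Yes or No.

No

Total = 195 GB; ⌈195/100⌉ = 2.
At least 2 USB sticks are required, but only 1 is allowed.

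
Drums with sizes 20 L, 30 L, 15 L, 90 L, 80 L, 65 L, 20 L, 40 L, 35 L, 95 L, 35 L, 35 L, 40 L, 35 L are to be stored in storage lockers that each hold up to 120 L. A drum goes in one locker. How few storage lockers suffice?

6

Total = 95 + 90 + 80 + 65 + 40 + 40 + 35 + 35 + 35 + 35 + 30 + 20 + 20 + 15 = 635 L.
Lower bound: ⌈635/120⌉ = 6 storage lockers.
A packing using 6 storage lockers:
  locker 1: 95 + 20 = 115
  locker 2: 90 + 30 = 120
  locker 3: 80 + 40 = 120
  locker 4: 65 + 40 + 15 = 120
  locker 5: 35 + 35 + 35 = 105
  locker 6: 35 + 20 = 55
This matches the lower bound, so 6 is optimal.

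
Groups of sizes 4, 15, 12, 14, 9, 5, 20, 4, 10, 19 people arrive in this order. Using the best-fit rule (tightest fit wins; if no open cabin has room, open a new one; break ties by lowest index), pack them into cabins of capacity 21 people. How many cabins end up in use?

  4 → cabin 1 (new)  [load 4/21]
  15 → cabin 1  [load 19/21]
  12 → cabin 2 (new)  [load 12/21]
  14 → cabin 3 (new)  [load 14/21]
  9 → cabin 2  [load 21/21]
  5 → cabin 3  [load 19/21]
  20 → cabin 4 (new)  [load 20/21]
  4 → cabin 5 (new)  [load 4/21]
  10 → cabin 5  [load 14/21]
  19 → cabin 6 (new)  [load 19/21]
6 cabins opened.

6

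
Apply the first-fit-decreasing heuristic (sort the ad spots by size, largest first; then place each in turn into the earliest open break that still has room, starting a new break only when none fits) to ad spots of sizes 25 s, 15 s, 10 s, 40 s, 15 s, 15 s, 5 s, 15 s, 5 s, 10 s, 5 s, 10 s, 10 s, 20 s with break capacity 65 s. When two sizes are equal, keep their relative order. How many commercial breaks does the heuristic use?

4

Sorted descending: 40, 25, 20, 15, 15, 15, 15, 10, 10, 10, 10, 5, 5, 5.
  40 → break 1 (new)  [load 40/65]
  25 → break 1  [load 65/65]
  20 → break 2 (new)  [load 20/65]
  15 → break 2  [load 35/65]
  15 → break 2  [load 50/65]
  15 → break 2  [load 65/65]
  15 → break 3 (new)  [load 15/65]
  10 → break 3  [load 25/65]
  10 → break 3  [load 35/65]
  10 → break 3  [load 45/65]
  10 → break 3  [load 55/65]
  5 → break 3  [load 60/65]
  5 → break 3  [load 65/65]
  5 → break 4 (new)  [load 5/65]
4 commercial breaks opened.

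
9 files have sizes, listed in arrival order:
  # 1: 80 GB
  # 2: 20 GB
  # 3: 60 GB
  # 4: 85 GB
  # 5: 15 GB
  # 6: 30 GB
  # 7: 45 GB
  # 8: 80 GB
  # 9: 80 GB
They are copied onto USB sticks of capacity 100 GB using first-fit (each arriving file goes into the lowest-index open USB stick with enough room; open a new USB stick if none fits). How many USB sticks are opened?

6

  80 → USB stick 1 (new)  [load 80/100]
  20 → USB stick 1  [load 100/100]
  60 → USB stick 2 (new)  [load 60/100]
  85 → USB stick 3 (new)  [load 85/100]
  15 → USB stick 2  [load 75/100]
  30 → USB stick 4 (new)  [load 30/100]
  45 → USB stick 4  [load 75/100]
  80 → USB stick 5 (new)  [load 80/100]
  80 → USB stick 6 (new)  [load 80/100]
6 USB sticks opened.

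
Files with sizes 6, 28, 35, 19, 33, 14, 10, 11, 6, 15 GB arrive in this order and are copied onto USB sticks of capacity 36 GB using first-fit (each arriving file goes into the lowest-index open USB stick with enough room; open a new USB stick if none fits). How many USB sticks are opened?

6

  6 → USB stick 1 (new)  [load 6/36]
  28 → USB stick 1  [load 34/36]
  35 → USB stick 2 (new)  [load 35/36]
  19 → USB stick 3 (new)  [load 19/36]
  33 → USB stick 4 (new)  [load 33/36]
  14 → USB stick 3  [load 33/36]
  10 → USB stick 5 (new)  [load 10/36]
  11 → USB stick 5  [load 21/36]
  6 → USB stick 5  [load 27/36]
  15 → USB stick 6 (new)  [load 15/36]
6 USB sticks opened.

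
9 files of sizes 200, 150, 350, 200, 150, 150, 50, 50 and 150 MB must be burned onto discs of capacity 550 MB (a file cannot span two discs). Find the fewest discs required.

3

Total = 350 + 200 + 200 + 150 + 150 + 150 + 150 + 50 + 50 = 1450 MB.
Lower bound: ⌈1450/550⌉ = 3 discs.
A packing using 3 discs:
  disc 1: 350 + 200 = 550
  disc 2: 200 + 150 + 150 + 50 = 550
  disc 3: 150 + 150 + 50 = 350
This matches the lower bound, so 3 is optimal.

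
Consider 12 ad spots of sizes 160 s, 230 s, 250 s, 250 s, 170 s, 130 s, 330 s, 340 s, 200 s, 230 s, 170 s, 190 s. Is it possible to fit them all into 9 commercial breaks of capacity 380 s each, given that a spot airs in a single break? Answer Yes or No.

A valid assignment using 9 commercial breaks:
  break 1: 340 = 340
  break 2: 330 = 330
  break 3: 250 + 130 = 380
  break 4: 250 = 250
  break 5: 230 = 230
  break 6: 230 = 230
  break 7: 200 + 170 = 370
  break 8: 190 + 170 = 360
  break 9: 160 = 160
Every load is within 380 s, so 9 commercial breaks suffice.

Yes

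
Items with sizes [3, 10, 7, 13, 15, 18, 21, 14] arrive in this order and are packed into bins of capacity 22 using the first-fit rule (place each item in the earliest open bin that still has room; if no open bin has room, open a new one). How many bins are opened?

6

  3 → bin 1 (new)  [load 3/22]
  10 → bin 1  [load 13/22]
  7 → bin 1  [load 20/22]
  13 → bin 2 (new)  [load 13/22]
  15 → bin 3 (new)  [load 15/22]
  18 → bin 4 (new)  [load 18/22]
  21 → bin 5 (new)  [load 21/22]
  14 → bin 6 (new)  [load 14/22]
6 bins opened.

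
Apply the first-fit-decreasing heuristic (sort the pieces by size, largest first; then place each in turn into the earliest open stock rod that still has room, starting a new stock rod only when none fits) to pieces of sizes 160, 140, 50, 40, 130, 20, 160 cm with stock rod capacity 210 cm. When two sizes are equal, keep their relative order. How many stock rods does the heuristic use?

Sorted descending: 160, 160, 140, 130, 50, 40, 20.
  160 → stock rod 1 (new)  [load 160/210]
  160 → stock rod 2 (new)  [load 160/210]
  140 → stock rod 3 (new)  [load 140/210]
  130 → stock rod 4 (new)  [load 130/210]
  50 → stock rod 1  [load 210/210]
  40 → stock rod 2  [load 200/210]
  20 → stock rod 3  [load 160/210]
4 stock rods opened.

4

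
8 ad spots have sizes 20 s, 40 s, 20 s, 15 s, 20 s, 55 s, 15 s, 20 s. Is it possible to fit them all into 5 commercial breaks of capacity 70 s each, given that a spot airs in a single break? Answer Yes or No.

A valid assignment using 4 commercial breaks:
  break 1: 55 + 15 = 70
  break 2: 40 + 20 = 60
  break 3: 20 + 20 + 20 = 60
  break 4: 15 = 15
That uses only 4 ≤ 5, so 5 commercial breaks are enough.

Yes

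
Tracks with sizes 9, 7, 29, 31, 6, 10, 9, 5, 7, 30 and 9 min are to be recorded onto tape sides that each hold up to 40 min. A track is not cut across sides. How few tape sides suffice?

4

Total = 31 + 30 + 29 + 10 + 9 + 9 + 9 + 7 + 7 + 6 + 5 = 152 min.
Lower bound: ⌈152/40⌉ = 4 tape sides.
A packing using 4 tape sides:
  side 1: 31 + 9 = 40
  side 2: 30 + 10 = 40
  side 3: 29 + 9 = 38
  side 4: 9 + 7 + 7 + 6 + 5 = 34
This matches the lower bound, so 4 is optimal.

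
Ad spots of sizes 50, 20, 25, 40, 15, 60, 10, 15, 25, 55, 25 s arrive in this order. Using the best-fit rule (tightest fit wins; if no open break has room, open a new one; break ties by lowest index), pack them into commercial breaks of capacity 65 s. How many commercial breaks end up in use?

  50 → break 1 (new)  [load 50/65]
  20 → break 2 (new)  [load 20/65]
  25 → break 2  [load 45/65]
  40 → break 3 (new)  [load 40/65]
  15 → break 1  [load 65/65]
  60 → break 4 (new)  [load 60/65]
  10 → break 2  [load 55/65]
  15 → break 3  [load 55/65]
  25 → break 5 (new)  [load 25/65]
  55 → break 6 (new)  [load 55/65]
  25 → break 5  [load 50/65]
6 commercial breaks opened.

6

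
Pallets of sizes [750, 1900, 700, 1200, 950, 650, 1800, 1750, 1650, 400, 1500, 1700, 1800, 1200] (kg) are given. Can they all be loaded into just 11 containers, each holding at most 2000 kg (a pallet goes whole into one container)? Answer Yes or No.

Yes

A valid assignment using 10 containers:
  container 1: 1900 = 1900
  container 2: 1800 = 1800
  container 3: 1800 = 1800
  container 4: 1750 = 1750
  container 5: 1700 = 1700
  container 6: 1650 = 1650
  container 7: 1500 + 400 = 1900
  container 8: 1200 + 750 = 1950
  container 9: 1200 + 700 = 1900
  container 10: 950 + 650 = 1600
That uses only 10 ≤ 11, so 11 containers are enough.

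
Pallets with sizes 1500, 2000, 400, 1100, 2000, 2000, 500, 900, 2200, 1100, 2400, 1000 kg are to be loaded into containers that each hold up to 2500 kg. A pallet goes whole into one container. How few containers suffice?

8

Total = 2400 + 2200 + 2000 + 2000 + 2000 + 1500 + 1100 + 1100 + 1000 + 900 + 500 + 400 = 17100 kg.
Lower bound: ⌈17100/2500⌉ = 7 containers.
A packing using 8 containers:
  container 1: 2400 = 2400
  container 2: 2200 = 2200
  container 3: 2000 + 500 = 2500
  container 4: 2000 + 400 = 2400
  container 5: 2000 = 2000
  container 6: 1500 + 1000 = 2500
  container 7: 1100 + 1100 = 2200
  container 8: 900 = 900
No arrangement into 7 containers stays within capacity, so 8 is optimal.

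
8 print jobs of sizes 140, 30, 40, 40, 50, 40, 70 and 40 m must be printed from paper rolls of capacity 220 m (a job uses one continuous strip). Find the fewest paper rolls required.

Total = 140 + 70 + 50 + 40 + 40 + 40 + 40 + 30 = 450 m.
Lower bound: ⌈450/220⌉ = 3 paper rolls.
A packing using 3 paper rolls:
  roll 1: 140 + 70 = 210
  roll 2: 50 + 40 + 40 + 40 + 40 = 210
  roll 3: 30 = 30
This matches the lower bound, so 3 is optimal.

3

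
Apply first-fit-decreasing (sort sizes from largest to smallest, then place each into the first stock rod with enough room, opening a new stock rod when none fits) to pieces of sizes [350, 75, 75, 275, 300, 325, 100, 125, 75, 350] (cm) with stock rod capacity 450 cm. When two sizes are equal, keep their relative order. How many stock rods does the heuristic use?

5

Sorted descending: 350, 350, 325, 300, 275, 125, 100, 75, 75, 75.
  350 → stock rod 1 (new)  [load 350/450]
  350 → stock rod 2 (new)  [load 350/450]
  325 → stock rod 3 (new)  [load 325/450]
  300 → stock rod 4 (new)  [load 300/450]
  275 → stock rod 5 (new)  [load 275/450]
  125 → stock rod 3  [load 450/450]
  100 → stock rod 1  [load 450/450]
  75 → stock rod 2  [load 425/450]
  75 → stock rod 4  [load 375/450]
  75 → stock rod 4  [load 450/450]
5 stock rods opened.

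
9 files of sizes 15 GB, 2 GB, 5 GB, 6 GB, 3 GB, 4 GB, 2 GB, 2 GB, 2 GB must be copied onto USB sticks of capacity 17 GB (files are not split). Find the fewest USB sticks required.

Total = 15 + 6 + 5 + 4 + 3 + 2 + 2 + 2 + 2 = 41 GB.
Lower bound: ⌈41/17⌉ = 3 USB sticks.
A packing using 3 USB sticks:
  USB stick 1: 15 + 2 = 17
  USB stick 2: 6 + 5 + 4 + 2 = 17
  USB stick 3: 3 + 2 + 2 = 7
This matches the lower bound, so 3 is optimal.

3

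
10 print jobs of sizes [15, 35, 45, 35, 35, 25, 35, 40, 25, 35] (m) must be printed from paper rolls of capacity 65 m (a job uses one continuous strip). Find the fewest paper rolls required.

7

Total = 45 + 40 + 35 + 35 + 35 + 35 + 35 + 25 + 25 + 15 = 325 m.
Lower bound: ⌈325/65⌉ = 5 paper rolls.
Also, 7 print jobs each exceed 65/2 m, and no two of those can share a roll, so at least 7 paper rolls are needed.
A packing using 7 paper rolls:
  roll 1: 45 + 15 = 60
  roll 2: 40 + 25 = 65
  roll 3: 35 + 25 = 60
  roll 4: 35 = 35
  roll 5: 35 = 35
  roll 6: 35 = 35
  roll 7: 35 = 35
This matches the lower bound, so 7 is optimal.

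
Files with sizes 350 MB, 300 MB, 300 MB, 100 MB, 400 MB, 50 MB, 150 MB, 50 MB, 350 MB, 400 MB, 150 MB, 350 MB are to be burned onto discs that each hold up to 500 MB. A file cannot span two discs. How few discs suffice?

Total = 400 + 400 + 350 + 350 + 350 + 300 + 300 + 150 + 150 + 100 + 50 + 50 = 2950 MB.
Lower bound: ⌈2950/500⌉ = 6 discs.
Also, 7 files each exceed 250 MB, and no two of those can share a disc, so at least 7 discs are needed.
A packing using 7 discs:
  disc 1: 400 + 100 = 500
  disc 2: 400 + 50 + 50 = 500
  disc 3: 350 + 150 = 500
  disc 4: 350 + 150 = 500
  disc 5: 350 = 350
  disc 6: 300 = 300
  disc 7: 300 = 300
This matches the lower bound, so 7 is optimal.

7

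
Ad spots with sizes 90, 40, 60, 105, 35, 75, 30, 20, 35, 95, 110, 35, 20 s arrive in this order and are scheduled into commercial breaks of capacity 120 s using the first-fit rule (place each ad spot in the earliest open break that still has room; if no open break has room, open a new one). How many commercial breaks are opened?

  90 → break 1 (new)  [load 90/120]
  40 → break 2 (new)  [load 40/120]
  60 → break 2  [load 100/120]
  105 → break 3 (new)  [load 105/120]
  35 → break 4 (new)  [load 35/120]
  75 → break 4  [load 110/120]
  30 → break 1  [load 120/120]
  20 → break 2  [load 120/120]
  35 → break 5 (new)  [load 35/120]
  95 → break 6 (new)  [load 95/120]
  110 → break 7 (new)  [load 110/120]
  35 → break 5  [load 70/120]
  20 → break 5  [load 90/120]
7 commercial breaks opened.

7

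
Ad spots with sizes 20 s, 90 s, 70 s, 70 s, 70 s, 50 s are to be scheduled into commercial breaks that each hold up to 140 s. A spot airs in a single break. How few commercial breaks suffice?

Total = 90 + 70 + 70 + 70 + 50 + 20 = 370 s.
Lower bound: ⌈370/140⌉ = 3 commercial breaks.
A packing using 3 commercial breaks:
  break 1: 90 + 50 = 140
  break 2: 70 + 70 = 140
  break 3: 70 + 20 = 90
This matches the lower bound, so 3 is optimal.

3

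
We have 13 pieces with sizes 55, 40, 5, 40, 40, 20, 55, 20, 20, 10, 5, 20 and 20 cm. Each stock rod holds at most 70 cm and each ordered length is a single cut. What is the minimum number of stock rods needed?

6

Total = 55 + 55 + 40 + 40 + 40 + 20 + 20 + 20 + 20 + 20 + 10 + 5 + 5 = 350 cm.
Lower bound: ⌈350/70⌉ = 5 stock rods.
A packing using 6 stock rods:
  stock rod 1: 55 + 10 + 5 = 70
  stock rod 2: 55 + 5 = 60
  stock rod 3: 40 + 20 = 60
  stock rod 4: 40 + 20 = 60
  stock rod 5: 40 + 20 = 60
  stock rod 6: 20 + 20 = 40
No arrangement into 5 stock rods stays within capacity, so 6 is optimal.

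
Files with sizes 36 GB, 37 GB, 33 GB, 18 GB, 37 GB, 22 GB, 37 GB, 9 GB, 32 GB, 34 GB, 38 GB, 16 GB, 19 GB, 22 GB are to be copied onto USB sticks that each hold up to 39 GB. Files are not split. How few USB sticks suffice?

Total = 38 + 37 + 37 + 37 + 36 + 34 + 33 + 32 + 22 + 22 + 19 + 18 + 16 + 9 = 390 GB.
Lower bound: ⌈390/39⌉ = 10 USB sticks.
A packing using 11 USB sticks:
  USB stick 1: 38 = 38
  USB stick 2: 37 = 37
  USB stick 3: 37 = 37
  USB stick 4: 37 = 37
  USB stick 5: 36 = 36
  USB stick 6: 34 = 34
  USB stick 7: 33 = 33
  USB stick 8: 32 = 32
  USB stick 9: 22 + 16 = 38
  USB stick 10: 22 + 9 = 31
  USB stick 11: 19 + 18 = 37
No arrangement into 10 USB sticks stays within capacity, so 11 is optimal.

11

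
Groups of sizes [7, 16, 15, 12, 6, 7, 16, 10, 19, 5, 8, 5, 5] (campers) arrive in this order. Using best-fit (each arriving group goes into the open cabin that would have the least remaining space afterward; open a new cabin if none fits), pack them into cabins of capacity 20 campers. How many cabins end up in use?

  7 → cabin 1 (new)  [load 7/20]
  16 → cabin 2 (new)  [load 16/20]
  15 → cabin 3 (new)  [load 15/20]
  12 → cabin 1  [load 19/20]
  6 → cabin 4 (new)  [load 6/20]
  7 → cabin 4  [load 13/20]
  16 → cabin 5 (new)  [load 16/20]
  10 → cabin 6 (new)  [load 10/20]
  19 → cabin 7 (new)  [load 19/20]
  5 → cabin 3  [load 20/20]
  8 → cabin 6  [load 18/20]
  5 → cabin 4  [load 18/20]
  5 → cabin 8 (new)  [load 5/20]
8 cabins opened.

8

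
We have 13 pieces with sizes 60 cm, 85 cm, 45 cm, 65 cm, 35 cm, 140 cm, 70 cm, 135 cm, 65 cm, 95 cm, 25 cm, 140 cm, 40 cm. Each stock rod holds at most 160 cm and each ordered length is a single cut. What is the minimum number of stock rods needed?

7

Total = 140 + 140 + 135 + 95 + 85 + 70 + 65 + 65 + 60 + 45 + 40 + 35 + 25 = 1000 cm.
Lower bound: ⌈1000/160⌉ = 7 stock rods.
A packing using 7 stock rods:
  stock rod 1: 140 = 140
  stock rod 2: 140 = 140
  stock rod 3: 135 + 25 = 160
  stock rod 4: 95 + 65 = 160
  stock rod 5: 85 + 70 = 155
  stock rod 6: 65 + 60 + 35 = 160
  stock rod 7: 45 + 40 = 85
This matches the lower bound, so 7 is optimal.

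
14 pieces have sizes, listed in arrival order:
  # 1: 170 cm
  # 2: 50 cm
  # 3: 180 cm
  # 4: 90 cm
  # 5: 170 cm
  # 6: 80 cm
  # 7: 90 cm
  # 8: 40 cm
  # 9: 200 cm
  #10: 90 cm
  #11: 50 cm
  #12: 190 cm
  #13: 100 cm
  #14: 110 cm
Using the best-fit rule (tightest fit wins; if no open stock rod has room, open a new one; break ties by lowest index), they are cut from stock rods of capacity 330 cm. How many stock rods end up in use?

  170 → stock rod 1 (new)  [load 170/330]
  50 → stock rod 1  [load 220/330]
  180 → stock rod 2 (new)  [load 180/330]
  90 → stock rod 1  [load 310/330]
  170 → stock rod 3 (new)  [load 170/330]
  80 → stock rod 2  [load 260/330]
  90 → stock rod 3  [load 260/330]
  40 → stock rod 2  [load 300/330]
  200 → stock rod 4 (new)  [load 200/330]
  90 → stock rod 4  [load 290/330]
  50 → stock rod 3  [load 310/330]
  190 → stock rod 5 (new)  [load 190/330]
  100 → stock rod 5  [load 290/330]
  110 → stock rod 6 (new)  [load 110/330]
6 stock rods opened.

6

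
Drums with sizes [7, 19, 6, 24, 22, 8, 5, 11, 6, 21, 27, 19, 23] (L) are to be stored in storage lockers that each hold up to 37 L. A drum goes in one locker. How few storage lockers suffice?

7

Total = 27 + 24 + 23 + 22 + 21 + 19 + 19 + 11 + 8 + 7 + 6 + 6 + 5 = 198 L.
Lower bound: ⌈198/37⌉ = 6 storage lockers.
Also, 7 drums each exceed 37/2 L, and no two of those can share a locker, so at least 7 storage lockers are needed.
A packing using 7 storage lockers:
  locker 1: 27 + 8 = 35
  locker 2: 24 + 11 = 35
  locker 3: 23 + 7 + 6 = 36
  locker 4: 22 + 6 + 5 = 33
  locker 5: 21 = 21
  locker 6: 19 = 19
  locker 7: 19 = 19
This matches the lower bound, so 7 is optimal.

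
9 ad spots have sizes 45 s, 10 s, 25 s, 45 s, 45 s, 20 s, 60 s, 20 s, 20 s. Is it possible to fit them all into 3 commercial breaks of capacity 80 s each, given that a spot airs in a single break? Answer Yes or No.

Total = 290 s; ⌈290/80⌉ = 4.
At least 4 commercial breaks are required, but only 3 are allowed.

No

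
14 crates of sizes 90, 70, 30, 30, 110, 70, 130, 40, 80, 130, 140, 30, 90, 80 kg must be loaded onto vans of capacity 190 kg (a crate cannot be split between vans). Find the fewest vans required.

7

Total = 140 + 130 + 130 + 110 + 90 + 90 + 80 + 80 + 70 + 70 + 40 + 30 + 30 + 30 = 1120 kg.
Lower bound: ⌈1120/190⌉ = 6 vans.
A packing using 7 vans:
  van 1: 140 + 40 = 180
  van 2: 130 + 30 + 30 = 190
  van 3: 130 + 30 = 160
  van 4: 110 + 80 = 190
  van 5: 90 + 90 = 180
  van 6: 80 + 70 = 150
  van 7: 70 = 70
No arrangement into 6 vans stays within capacity, so 7 is optimal.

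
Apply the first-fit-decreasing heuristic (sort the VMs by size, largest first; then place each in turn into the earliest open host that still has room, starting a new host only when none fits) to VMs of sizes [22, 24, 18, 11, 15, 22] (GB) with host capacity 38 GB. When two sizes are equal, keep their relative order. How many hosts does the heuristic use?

Sorted descending: 24, 22, 22, 18, 15, 11.
  24 → host 1 (new)  [load 24/38]
  22 → host 2 (new)  [load 22/38]
  22 → host 3 (new)  [load 22/38]
  18 → host 4 (new)  [load 18/38]
  15 → host 2  [load 37/38]
  11 → host 1  [load 35/38]
4 hosts opened.

4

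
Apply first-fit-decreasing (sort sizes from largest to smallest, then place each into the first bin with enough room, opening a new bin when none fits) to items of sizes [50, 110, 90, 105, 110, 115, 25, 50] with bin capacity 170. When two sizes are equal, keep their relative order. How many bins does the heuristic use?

Sorted descending: 115, 110, 110, 105, 90, 50, 50, 25.
  115 → bin 1 (new)  [load 115/170]
  110 → bin 2 (new)  [load 110/170]
  110 → bin 3 (new)  [load 110/170]
  105 → bin 4 (new)  [load 105/170]
  90 → bin 5 (new)  [load 90/170]
  50 → bin 1  [load 165/170]
  50 → bin 2  [load 160/170]
  25 → bin 3  [load 135/170]
5 bins opened.

5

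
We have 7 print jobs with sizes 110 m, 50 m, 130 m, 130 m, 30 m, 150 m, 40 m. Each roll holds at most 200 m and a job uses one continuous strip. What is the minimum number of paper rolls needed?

4

Total = 150 + 130 + 130 + 110 + 50 + 40 + 30 = 640 m.
Lower bound: ⌈640/200⌉ = 4 paper rolls.
A packing using 4 paper rolls:
  roll 1: 150 + 50 = 200
  roll 2: 130 + 40 + 30 = 200
  roll 3: 130 = 130
  roll 4: 110 = 110
This matches the lower bound, so 4 is optimal.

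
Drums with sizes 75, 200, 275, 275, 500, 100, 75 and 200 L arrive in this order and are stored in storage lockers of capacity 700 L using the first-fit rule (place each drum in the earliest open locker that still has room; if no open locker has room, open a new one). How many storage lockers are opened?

3

  75 → locker 1 (new)  [load 75/700]
  200 → locker 1  [load 275/700]
  275 → locker 1  [load 550/700]
  275 → locker 2 (new)  [load 275/700]
  500 → locker 3 (new)  [load 500/700]
  100 → locker 1  [load 650/700]
  75 → locker 2  [load 350/700]
  200 → locker 2  [load 550/700]
3 storage lockers opened.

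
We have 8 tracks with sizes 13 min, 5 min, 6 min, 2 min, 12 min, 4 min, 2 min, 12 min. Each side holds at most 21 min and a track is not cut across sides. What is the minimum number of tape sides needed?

Total = 13 + 12 + 12 + 6 + 5 + 4 + 2 + 2 = 56 min.
Lower bound: ⌈56/21⌉ = 3 tape sides.
A packing using 3 tape sides:
  side 1: 13 + 6 + 2 = 21
  side 2: 12 + 5 + 4 = 21
  side 3: 12 + 2 = 14
This matches the lower bound, so 3 is optimal.

3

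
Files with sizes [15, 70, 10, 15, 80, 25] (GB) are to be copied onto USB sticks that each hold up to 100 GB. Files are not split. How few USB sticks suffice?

Total = 80 + 70 + 25 + 15 + 15 + 10 = 215 GB.
Lower bound: ⌈215/100⌉ = 3 USB sticks.
A packing using 3 USB sticks:
  USB stick 1: 80 + 15 = 95
  USB stick 2: 70 + 25 = 95
  USB stick 3: 15 + 10 = 25
This matches the lower bound, so 3 is optimal.

3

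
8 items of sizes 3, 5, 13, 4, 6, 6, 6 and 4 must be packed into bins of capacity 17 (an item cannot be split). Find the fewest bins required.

3

Total = 13 + 6 + 6 + 6 + 5 + 4 + 4 + 3 = 47.
Lower bound: ⌈47/17⌉ = 3 bins.
A packing using 3 bins:
  bin 1: 13 + 4 = 17
  bin 2: 6 + 6 + 5 = 17
  bin 3: 6 + 4 + 3 = 13
This matches the lower bound, so 3 is optimal.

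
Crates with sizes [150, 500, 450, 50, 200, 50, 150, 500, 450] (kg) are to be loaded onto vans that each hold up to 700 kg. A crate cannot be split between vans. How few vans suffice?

Total = 500 + 500 + 450 + 450 + 200 + 150 + 150 + 50 + 50 = 2500 kg.
Lower bound: ⌈2500/700⌉ = 4 vans.
A packing using 4 vans:
  van 1: 500 + 200 = 700
  van 2: 500 + 150 + 50 = 700
  van 3: 450 + 150 + 50 = 650
  van 4: 450 = 450
This matches the lower bound, so 4 is optimal.

4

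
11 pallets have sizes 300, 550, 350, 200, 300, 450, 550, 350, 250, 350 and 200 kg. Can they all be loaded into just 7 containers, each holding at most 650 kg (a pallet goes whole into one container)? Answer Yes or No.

Yes

A valid assignment using 7 containers:
  container 1: 550 = 550
  container 2: 550 = 550
  container 3: 450 + 200 = 650
  container 4: 350 + 300 = 650
  container 5: 350 + 300 = 650
  container 6: 350 + 250 = 600
  container 7: 200 = 200
Every load is within 650 kg, so 7 containers suffice.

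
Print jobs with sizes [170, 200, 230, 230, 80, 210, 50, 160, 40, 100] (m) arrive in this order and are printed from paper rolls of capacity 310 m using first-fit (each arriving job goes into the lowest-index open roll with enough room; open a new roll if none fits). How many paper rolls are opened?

  170 → roll 1 (new)  [load 170/310]
  200 → roll 2 (new)  [load 200/310]
  230 → roll 3 (new)  [load 230/310]
  230 → roll 4 (new)  [load 230/310]
  80 → roll 1  [load 250/310]
  210 → roll 5 (new)  [load 210/310]
  50 → roll 1  [load 300/310]
  160 → roll 6 (new)  [load 160/310]
  40 → roll 2  [load 240/310]
  100 → roll 5  [load 310/310]
6 paper rolls opened.

6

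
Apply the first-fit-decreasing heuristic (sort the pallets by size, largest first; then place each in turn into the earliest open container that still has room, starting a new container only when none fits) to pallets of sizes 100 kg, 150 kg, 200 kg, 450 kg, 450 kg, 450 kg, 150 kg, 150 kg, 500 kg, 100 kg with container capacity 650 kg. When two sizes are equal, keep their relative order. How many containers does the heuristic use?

Sorted descending: 500, 450, 450, 450, 200, 150, 150, 150, 100, 100.
  500 → container 1 (new)  [load 500/650]
  450 → container 2 (new)  [load 450/650]
  450 → container 3 (new)  [load 450/650]
  450 → container 4 (new)  [load 450/650]
  200 → container 2  [load 650/650]
  150 → container 1  [load 650/650]
  150 → container 3  [load 600/650]
  150 → container 4  [load 600/650]
  100 → container 5 (new)  [load 100/650]
  100 → container 5  [load 200/650]
5 containers opened.

5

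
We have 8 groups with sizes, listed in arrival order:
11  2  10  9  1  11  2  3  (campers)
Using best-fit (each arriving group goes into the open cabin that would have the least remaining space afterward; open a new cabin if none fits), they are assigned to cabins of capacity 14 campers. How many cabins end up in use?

4

  11 → cabin 1 (new)  [load 11/14]
  2 → cabin 1  [load 13/14]
  10 → cabin 2 (new)  [load 10/14]
  9 → cabin 3 (new)  [load 9/14]
  1 → cabin 1  [load 14/14]
  11 → cabin 4 (new)  [load 11/14]
  2 → cabin 4  [load 13/14]
  3 → cabin 2  [load 13/14]
4 cabins opened.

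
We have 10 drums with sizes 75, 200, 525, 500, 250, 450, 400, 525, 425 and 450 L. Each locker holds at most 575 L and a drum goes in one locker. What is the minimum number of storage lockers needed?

Total = 525 + 525 + 500 + 450 + 450 + 425 + 400 + 250 + 200 + 75 = 3800 L.
Lower bound: ⌈3800/575⌉ = 7 storage lockers.
A packing using 8 storage lockers:
  locker 1: 525 = 525
  locker 2: 525 = 525
  locker 3: 500 + 75 = 575
  locker 4: 450 = 450
  locker 5: 450 = 450
  locker 6: 425 = 425
  locker 7: 400 = 400
  locker 8: 250 + 200 = 450
No arrangement into 7 storage lockers stays within capacity, so 8 is optimal.

8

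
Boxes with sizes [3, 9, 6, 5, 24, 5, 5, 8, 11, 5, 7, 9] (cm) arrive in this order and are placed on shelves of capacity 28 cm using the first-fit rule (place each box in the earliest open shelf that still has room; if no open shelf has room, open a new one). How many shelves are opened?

  3 → shelf 1 (new)  [load 3/28]
  9 → shelf 1  [load 12/28]
  6 → shelf 1  [load 18/28]
  5 → shelf 1  [load 23/28]
  24 → shelf 2 (new)  [load 24/28]
  5 → shelf 1  [load 28/28]
  5 → shelf 3 (new)  [load 5/28]
  8 → shelf 3  [load 13/28]
  11 → shelf 3  [load 24/28]
  5 → shelf 4 (new)  [load 5/28]
  7 → shelf 4  [load 12/28]
  9 → shelf 4  [load 21/28]
4 shelves opened.

4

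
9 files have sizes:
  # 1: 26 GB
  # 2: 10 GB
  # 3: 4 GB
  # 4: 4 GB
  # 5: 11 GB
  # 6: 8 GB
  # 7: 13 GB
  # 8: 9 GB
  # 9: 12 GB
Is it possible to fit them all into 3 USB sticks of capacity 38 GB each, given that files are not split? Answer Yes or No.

A valid assignment using 3 USB sticks:
  USB stick 1: 26 + 12 = 38
  USB stick 2: 13 + 11 + 10 + 4 = 38
  USB stick 3: 9 + 8 + 4 = 21
Every load is within 38 GB, so 3 USB sticks suffice.

Yes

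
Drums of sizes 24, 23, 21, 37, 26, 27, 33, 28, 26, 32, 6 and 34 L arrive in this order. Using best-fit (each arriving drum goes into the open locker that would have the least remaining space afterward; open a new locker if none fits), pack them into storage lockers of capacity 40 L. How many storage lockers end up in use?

11

  24 → locker 1 (new)  [load 24/40]
  23 → locker 2 (new)  [load 23/40]
  21 → locker 3 (new)  [load 21/40]
  37 → locker 4 (new)  [load 37/40]
  26 → locker 5 (new)  [load 26/40]
  27 → locker 6 (new)  [load 27/40]
  33 → locker 7 (new)  [load 33/40]
  28 → locker 8 (new)  [load 28/40]
  26 → locker 9 (new)  [load 26/40]
  32 → locker 10 (new)  [load 32/40]
  6 → locker 7  [load 39/40]
  34 → locker 11 (new)  [load 34/40]
11 storage lockers opened.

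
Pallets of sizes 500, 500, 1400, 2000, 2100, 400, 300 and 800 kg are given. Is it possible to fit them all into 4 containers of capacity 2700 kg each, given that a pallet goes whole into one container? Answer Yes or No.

A valid assignment using 3 containers:
  container 1: 2100 + 500 = 2600
  container 2: 2000 + 400 + 300 = 2700
  container 3: 1400 + 800 + 500 = 2700
That uses only 3 ≤ 4, so 4 containers are enough.

Yes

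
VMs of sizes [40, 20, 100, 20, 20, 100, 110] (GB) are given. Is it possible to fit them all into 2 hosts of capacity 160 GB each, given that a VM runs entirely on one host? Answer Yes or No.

Total = 410 GB; ⌈410/160⌉ = 3.
At least 3 hosts are required, but only 2 are allowed.

No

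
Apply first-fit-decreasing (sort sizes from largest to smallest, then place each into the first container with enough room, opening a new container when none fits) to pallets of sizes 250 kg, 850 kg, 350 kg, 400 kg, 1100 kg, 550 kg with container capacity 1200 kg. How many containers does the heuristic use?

3

Sorted descending: 1100, 850, 550, 400, 350, 250.
  1100 → container 1 (new)  [load 1100/1200]
  850 → container 2 (new)  [load 850/1200]
  550 → container 3 (new)  [load 550/1200]
  400 → container 3  [load 950/1200]
  350 → container 2  [load 1200/1200]
  250 → container 3  [load 1200/1200]
3 containers opened.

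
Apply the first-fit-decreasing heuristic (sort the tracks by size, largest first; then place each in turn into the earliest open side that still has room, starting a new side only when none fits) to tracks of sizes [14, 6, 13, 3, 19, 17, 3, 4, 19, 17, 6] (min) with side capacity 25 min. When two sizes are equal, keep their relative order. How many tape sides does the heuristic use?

Sorted descending: 19, 19, 17, 17, 14, 13, 6, 6, 4, 3, 3.
  19 → side 1 (new)  [load 19/25]
  19 → side 2 (new)  [load 19/25]
  17 → side 3 (new)  [load 17/25]
  17 → side 4 (new)  [load 17/25]
  14 → side 5 (new)  [load 14/25]
  13 → side 6 (new)  [load 13/25]
  6 → side 1  [load 25/25]
  6 → side 2  [load 25/25]
  4 → side 3  [load 21/25]
  3 → side 3  [load 24/25]
  3 → side 4  [load 20/25]
6 tape sides opened.

6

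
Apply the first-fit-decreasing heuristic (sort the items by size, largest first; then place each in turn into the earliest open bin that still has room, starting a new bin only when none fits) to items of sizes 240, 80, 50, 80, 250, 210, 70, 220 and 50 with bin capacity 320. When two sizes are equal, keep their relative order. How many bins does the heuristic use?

Sorted descending: 250, 240, 220, 210, 80, 80, 70, 50, 50.
  250 → bin 1 (new)  [load 250/320]
  240 → bin 2 (new)  [load 240/320]
  220 → bin 3 (new)  [load 220/320]
  210 → bin 4 (new)  [load 210/320]
  80 → bin 2  [load 320/320]
  80 → bin 3  [load 300/320]
  70 → bin 1  [load 320/320]
  50 → bin 4  [load 260/320]
  50 → bin 4  [load 310/320]
4 bins opened.

4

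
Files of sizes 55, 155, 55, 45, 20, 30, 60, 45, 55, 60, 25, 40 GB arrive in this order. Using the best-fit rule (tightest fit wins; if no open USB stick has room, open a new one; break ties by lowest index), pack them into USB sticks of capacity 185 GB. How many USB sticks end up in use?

4

  55 → USB stick 1 (new)  [load 55/185]
  155 → USB stick 2 (new)  [load 155/185]
  55 → USB stick 1  [load 110/185]
  45 → USB stick 1  [load 155/185]
  20 → USB stick 1  [load 175/185]
  30 → USB stick 2  [load 185/185]
  60 → USB stick 3 (new)  [load 60/185]
  45 → USB stick 3  [load 105/185]
  55 → USB stick 3  [load 160/185]
  60 → USB stick 4 (new)  [load 60/185]
  25 → USB stick 3  [load 185/185]
  40 → USB stick 4  [load 100/185]
4 USB sticks opened.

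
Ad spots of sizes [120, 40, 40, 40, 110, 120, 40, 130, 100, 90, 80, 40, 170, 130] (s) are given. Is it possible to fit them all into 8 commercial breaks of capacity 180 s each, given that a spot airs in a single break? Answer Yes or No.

Yes

A valid assignment using 8 commercial breaks:
  break 1: 170 = 170
  break 2: 130 + 40 = 170
  break 3: 130 + 40 = 170
  break 4: 120 + 40 = 160
  break 5: 120 + 40 = 160
  break 6: 110 + 40 = 150
  break 7: 100 + 80 = 180
  break 8: 90 = 90
Every load is within 180 s, so 8 commercial breaks suffice.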